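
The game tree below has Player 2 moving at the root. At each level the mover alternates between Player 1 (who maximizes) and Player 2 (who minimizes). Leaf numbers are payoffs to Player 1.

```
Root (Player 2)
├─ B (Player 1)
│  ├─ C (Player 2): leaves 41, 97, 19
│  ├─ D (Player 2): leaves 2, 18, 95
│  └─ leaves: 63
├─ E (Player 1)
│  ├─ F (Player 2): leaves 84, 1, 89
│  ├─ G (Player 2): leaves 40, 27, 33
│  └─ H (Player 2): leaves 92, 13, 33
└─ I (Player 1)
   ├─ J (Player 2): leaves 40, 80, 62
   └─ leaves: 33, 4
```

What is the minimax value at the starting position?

C (Player 2): min(41, 97, 19) = 19
D (Player 2): min(2, 18, 95) = 2
B (Player 1): max(19, 2, 63) = 63
F (Player 2): min(84, 1, 89) = 1
G (Player 2): min(40, 27, 33) = 27
H (Player 2): min(92, 13, 33) = 13
E (Player 1): max(1, 27, 13) = 27
J (Player 2): min(40, 80, 62) = 40
I (Player 1): max(40, 33, 4) = 40
Root (Player 2): min(63, 27, 40) = 27

27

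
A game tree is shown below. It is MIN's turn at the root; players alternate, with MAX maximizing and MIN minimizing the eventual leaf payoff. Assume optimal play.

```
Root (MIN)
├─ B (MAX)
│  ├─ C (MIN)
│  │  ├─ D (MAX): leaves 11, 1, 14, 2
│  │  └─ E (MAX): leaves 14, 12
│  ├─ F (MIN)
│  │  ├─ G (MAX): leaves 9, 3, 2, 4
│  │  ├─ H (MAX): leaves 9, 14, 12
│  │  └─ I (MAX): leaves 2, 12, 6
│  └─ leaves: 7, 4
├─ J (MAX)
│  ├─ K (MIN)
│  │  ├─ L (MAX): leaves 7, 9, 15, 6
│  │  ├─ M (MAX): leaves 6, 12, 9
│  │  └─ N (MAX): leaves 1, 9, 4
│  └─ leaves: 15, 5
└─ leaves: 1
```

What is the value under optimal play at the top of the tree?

D (MAX): max(11, 1, 14, 2) = 14
E (MAX): max(14, 12) = 14
C (MIN): min(14, 14) = 14
G (MAX): max(9, 3, 2, 4) = 9
H (MAX): max(9, 14, 12) = 14
I (MAX): max(2, 12, 6) = 12
F (MIN): min(9, 14, 12) = 9
B (MAX): max(14, 9, 7, 4) = 14
L (MAX): max(7, 9, 15, 6) = 15
M (MAX): max(6, 12, 9) = 12
N (MAX): max(1, 9, 4) = 9
K (MIN): min(15, 12, 9) = 9
J (MAX): max(9, 15, 5) = 15
Root (MIN): min(14, 15, 1) = 1

1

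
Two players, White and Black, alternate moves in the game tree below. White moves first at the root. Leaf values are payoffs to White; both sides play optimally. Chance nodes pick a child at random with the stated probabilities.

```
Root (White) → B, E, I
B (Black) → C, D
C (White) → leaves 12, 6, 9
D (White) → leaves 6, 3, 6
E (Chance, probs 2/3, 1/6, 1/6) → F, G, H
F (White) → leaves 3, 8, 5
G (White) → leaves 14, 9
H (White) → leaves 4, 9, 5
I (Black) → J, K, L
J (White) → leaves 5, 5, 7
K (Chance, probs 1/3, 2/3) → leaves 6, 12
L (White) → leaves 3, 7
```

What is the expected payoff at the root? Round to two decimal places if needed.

C (White): max(12, 6, 9) = 12
D (White): max(6, 3, 6) = 6
B (Black): min(12, 6) = 6
F (White): max(3, 8, 5) = 8
G (White): max(14, 9) = 14
H (White): max(4, 9, 5) = 9
E (Chance): 2/3·8 + 1/6·14 + 1/6·9 = 9.17
J (White): max(5, 5, 7) = 7
K (Chance): 1/3·6 + 2/3·12 = 10
L (White): max(3, 7) = 7
I (Black): min(7, 10, 7) = 7
Root (White): max(6, 9.17, 7) = 9.17

9.17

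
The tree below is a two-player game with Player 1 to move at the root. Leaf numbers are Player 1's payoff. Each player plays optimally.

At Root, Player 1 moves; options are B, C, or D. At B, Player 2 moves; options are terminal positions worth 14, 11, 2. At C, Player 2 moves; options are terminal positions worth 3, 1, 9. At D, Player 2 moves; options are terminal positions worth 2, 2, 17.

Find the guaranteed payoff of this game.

B (Player 2): min(14, 11, 2) = 2
C (Player 2): min(3, 1, 9) = 1
D (Player 2): min(2, 2, 17) = 2
Root (Player 1): max(2, 1, 2) = 2

2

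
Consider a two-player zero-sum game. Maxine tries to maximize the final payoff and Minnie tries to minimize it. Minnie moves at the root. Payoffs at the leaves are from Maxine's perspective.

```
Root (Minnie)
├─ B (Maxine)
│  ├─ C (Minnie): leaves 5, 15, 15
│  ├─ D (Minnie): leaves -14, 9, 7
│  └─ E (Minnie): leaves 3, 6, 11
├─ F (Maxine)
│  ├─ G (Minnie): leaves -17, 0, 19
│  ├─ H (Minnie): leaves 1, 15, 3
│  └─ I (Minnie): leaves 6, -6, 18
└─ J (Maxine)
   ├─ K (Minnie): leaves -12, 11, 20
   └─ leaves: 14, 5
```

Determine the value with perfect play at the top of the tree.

1

C (Minnie): min(5, 15, 15) = 5
D (Minnie): min(-14, 9, 7) = -14
E (Minnie): min(3, 6, 11) = 3
B (Maxine): max(5, -14, 3) = 5
G (Minnie): min(-17, 0, 19) = -17
H (Minnie): min(1, 15, 3) = 1
I (Minnie): min(6, -6, 18) = -6
F (Maxine): max(-17, 1, -6) = 1
K (Minnie): min(-12, 11, 20) = -12
J (Maxine): max(-12, 14, 5) = 14
Root (Minnie): min(5, 1, 14) = 1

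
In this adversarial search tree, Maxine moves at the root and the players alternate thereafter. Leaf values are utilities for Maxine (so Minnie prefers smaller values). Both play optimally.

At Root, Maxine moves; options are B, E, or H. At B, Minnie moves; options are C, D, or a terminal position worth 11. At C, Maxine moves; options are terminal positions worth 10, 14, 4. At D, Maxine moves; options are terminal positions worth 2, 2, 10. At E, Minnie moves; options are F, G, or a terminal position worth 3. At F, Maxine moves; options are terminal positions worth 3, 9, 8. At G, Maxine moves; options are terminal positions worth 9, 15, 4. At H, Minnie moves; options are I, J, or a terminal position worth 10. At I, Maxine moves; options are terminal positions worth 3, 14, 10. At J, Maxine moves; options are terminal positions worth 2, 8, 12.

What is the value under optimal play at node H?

I: max(3, 14, 10) = 14
J: max(2, 8, 12) = 12
H: min(14, 12, 10) = 10

10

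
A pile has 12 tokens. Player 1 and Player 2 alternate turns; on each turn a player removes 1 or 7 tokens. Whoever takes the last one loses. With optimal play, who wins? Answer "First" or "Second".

First

Positions where the player to move wins (W) vs loses (L):
i:   0  1  2  3  4  5  6  7  8  9 10 11 12
     W  L  W  L  W  L  W  L  W  L  W  L  W
Position 12 is W, so the first player wins.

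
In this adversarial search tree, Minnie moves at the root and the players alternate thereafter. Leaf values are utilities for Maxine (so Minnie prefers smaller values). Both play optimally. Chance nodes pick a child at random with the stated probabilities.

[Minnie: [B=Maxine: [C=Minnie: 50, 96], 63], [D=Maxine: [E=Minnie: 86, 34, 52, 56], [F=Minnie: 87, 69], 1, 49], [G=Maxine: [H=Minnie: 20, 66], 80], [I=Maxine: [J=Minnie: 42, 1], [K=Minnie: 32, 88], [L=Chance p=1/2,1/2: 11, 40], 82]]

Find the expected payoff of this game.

C (Minnie): min(50, 96) = 50
B (Maxine): max(50, 63) = 63
E (Minnie): min(86, 34, 52, 56) = 34
F (Minnie): min(87, 69) = 69
D (Maxine): max(34, 69, 1, 49) = 69
H (Minnie): min(20, 66) = 20
G (Maxine): max(20, 80) = 80
J (Minnie): min(42, 1) = 1
K (Minnie): min(32, 88) = 32
L (Chance): 1/2·11 + 1/2·40 = 25.5
I (Maxine): max(1, 32, 25.5, 82) = 82
Root (Minnie): min(63, 69, 80, 82) = 63

63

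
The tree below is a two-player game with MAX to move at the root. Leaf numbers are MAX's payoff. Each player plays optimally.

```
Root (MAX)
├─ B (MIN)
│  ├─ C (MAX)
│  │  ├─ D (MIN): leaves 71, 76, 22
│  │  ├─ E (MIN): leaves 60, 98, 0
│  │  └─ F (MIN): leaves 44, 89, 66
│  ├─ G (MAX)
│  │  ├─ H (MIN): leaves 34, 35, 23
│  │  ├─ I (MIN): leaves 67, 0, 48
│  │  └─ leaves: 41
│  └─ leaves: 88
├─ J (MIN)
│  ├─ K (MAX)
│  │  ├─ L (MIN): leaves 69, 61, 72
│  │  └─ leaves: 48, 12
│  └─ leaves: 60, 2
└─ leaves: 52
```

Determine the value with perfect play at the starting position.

D (MIN): min(71, 76, 22) = 22
E (MIN): min(60, 98, 0) = 0
F (MIN): min(44, 89, 66) = 44
C (MAX): max(22, 0, 44) = 44
H (MIN): min(34, 35, 23) = 23
I (MIN): min(67, 0, 48) = 0
G (MAX): max(23, 0, 41) = 41
B (MIN): min(44, 41, 88) = 41
L (MIN): min(69, 61, 72) = 61
K (MAX): max(61, 48, 12) = 61
J (MIN): min(61, 60, 2) = 2
Root (MAX): max(41, 2, 52) = 52

52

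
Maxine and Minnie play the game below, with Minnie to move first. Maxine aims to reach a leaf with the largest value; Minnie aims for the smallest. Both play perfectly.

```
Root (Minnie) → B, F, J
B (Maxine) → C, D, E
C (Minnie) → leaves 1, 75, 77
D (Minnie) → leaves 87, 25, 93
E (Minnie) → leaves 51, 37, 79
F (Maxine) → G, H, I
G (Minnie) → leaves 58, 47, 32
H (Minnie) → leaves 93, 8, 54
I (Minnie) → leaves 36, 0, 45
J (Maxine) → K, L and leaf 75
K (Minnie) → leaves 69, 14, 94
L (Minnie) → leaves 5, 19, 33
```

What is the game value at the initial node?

32

C (Minnie): min(1, 75, 77) = 1
D (Minnie): min(87, 25, 93) = 25
E (Minnie): min(51, 37, 79) = 37
B (Maxine): max(1, 25, 37) = 37
G (Minnie): min(58, 47, 32) = 32
H (Minnie): min(93, 8, 54) = 8
I (Minnie): min(36, 0, 45) = 0
F (Maxine): max(32, 8, 0) = 32
K (Minnie): min(69, 14, 94) = 14
L (Minnie): min(5, 19, 33) = 5
J (Maxine): max(14, 5, 75) = 75
Root (Minnie): min(37, 32, 75) = 32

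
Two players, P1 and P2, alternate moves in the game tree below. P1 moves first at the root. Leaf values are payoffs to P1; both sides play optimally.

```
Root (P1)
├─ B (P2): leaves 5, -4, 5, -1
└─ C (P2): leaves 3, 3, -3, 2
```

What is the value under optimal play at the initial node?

-3

B (P2): min(5, -4, 5, -1) = -4
C (P2): min(3, 3, -3, 2) = -3
Root (P1): max(-4, -3) = -3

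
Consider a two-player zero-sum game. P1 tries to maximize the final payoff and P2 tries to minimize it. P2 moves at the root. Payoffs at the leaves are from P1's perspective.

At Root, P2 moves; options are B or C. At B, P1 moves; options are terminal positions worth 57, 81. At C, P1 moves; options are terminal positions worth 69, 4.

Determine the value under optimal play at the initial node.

B (P1): max(57, 81) = 81
C (P1): max(69, 4) = 69
Root (P2): min(81, 69) = 69

69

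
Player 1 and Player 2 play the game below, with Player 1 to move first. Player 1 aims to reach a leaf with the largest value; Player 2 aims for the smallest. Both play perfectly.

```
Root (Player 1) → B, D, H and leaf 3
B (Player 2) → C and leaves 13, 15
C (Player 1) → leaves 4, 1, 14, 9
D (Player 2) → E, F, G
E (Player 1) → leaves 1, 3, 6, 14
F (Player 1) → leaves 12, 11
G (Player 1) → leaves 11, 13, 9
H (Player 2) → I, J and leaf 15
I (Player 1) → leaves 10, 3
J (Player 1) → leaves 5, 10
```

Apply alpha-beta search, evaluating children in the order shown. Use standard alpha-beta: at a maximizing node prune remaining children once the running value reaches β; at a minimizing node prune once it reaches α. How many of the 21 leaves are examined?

15

C [α=-∞,β=+∞]: v=14
B [α=-∞,β=+∞]: v=13
E [α=13,β=+∞]: v=14
F [α=13,β=14]: v=12
D [α=13,β=+∞]: v=12 after child 2 ≤ α → α-cutoff, skip 1
I [α=13,β=+∞]: v=10
H [α=13,β=+∞]: v=10 after child 1 ≤ α → α-cutoff, skip 2
Root [α=-∞,β=+∞]: v=13
Leaves evaluated: 15 of 21.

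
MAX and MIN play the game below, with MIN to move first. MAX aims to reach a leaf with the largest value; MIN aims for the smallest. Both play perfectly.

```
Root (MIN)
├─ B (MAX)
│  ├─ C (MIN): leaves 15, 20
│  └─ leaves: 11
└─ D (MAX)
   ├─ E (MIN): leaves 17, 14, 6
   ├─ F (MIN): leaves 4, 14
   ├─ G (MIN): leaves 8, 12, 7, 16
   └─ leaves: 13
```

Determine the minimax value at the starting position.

13

C (MIN): min(15, 20) = 15
B (MAX): max(15, 11) = 15
E (MIN): min(17, 14, 6) = 6
F (MIN): min(4, 14) = 4
G (MIN): min(8, 12, 7, 16) = 7
D (MAX): max(6, 4, 7, 13) = 13
Root (MIN): min(15, 13) = 13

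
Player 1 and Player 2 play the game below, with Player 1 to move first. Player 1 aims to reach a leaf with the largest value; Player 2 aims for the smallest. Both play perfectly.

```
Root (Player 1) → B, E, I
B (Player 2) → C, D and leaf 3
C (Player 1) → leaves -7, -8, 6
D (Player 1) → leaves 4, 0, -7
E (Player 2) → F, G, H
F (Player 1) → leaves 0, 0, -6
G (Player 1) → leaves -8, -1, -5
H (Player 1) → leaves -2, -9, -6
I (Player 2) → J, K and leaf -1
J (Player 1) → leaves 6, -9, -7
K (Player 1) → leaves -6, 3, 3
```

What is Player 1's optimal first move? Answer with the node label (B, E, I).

B

C (Player 1): max(-7, -8, 6) = 6
D (Player 1): max(4, 0, -7) = 4
B (Player 2): min(6, 4, 3) = 3
F (Player 1): max(0, 0, -6) = 0
G (Player 1): max(-8, -1, -5) = -1
H (Player 1): max(-2, -9, -6) = -2
E (Player 2): min(0, -1, -2) = -2
J (Player 1): max(6, -9, -7) = 6
K (Player 1): max(-6, 3, 3) = 3
I (Player 2): min(6, 3, -1) = -1
Root (Player 1): max(3, -2, -1) = 3
Player 1 picks the child with the highest value: B (value 3).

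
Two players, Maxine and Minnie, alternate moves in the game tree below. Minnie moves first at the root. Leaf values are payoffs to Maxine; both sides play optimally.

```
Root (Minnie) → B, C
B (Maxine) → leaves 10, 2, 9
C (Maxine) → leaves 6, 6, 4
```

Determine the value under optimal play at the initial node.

6

B (Maxine): max(10, 2, 9) = 10
C (Maxine): max(6, 6, 4) = 6
Root (Minnie): min(10, 6) = 6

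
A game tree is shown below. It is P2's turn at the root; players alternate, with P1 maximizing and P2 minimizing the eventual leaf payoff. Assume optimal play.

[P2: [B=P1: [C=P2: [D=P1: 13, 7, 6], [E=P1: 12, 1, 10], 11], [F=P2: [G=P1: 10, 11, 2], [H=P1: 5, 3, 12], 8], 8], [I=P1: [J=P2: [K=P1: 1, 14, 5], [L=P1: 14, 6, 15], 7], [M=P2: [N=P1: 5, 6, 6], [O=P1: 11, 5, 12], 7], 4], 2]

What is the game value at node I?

7

K: max(1, 14, 5) = 14
L: max(14, 6, 15) = 15
J: min(14, 15, 7) = 7
N: max(5, 6, 6) = 6
O: max(11, 5, 12) = 12
M: min(6, 12, 7) = 6
I: max(7, 6, 4) = 7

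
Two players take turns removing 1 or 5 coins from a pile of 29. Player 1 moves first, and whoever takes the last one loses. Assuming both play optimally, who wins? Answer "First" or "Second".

W/L table (W = player to move can force a win):
i:   0  1  2  3  4  5  6  7  8  9 10 11 12 13 14 15 16 17 18 19 20 21 22 23 24 25 26 27 28 29
     W  L  W  L  W  L  W  L  W  L  W  L  W  L  W  L  W  L  W  L  W  L  W  L  W  L  W  L  W  L
Position 29 is L, so the second player wins.

Second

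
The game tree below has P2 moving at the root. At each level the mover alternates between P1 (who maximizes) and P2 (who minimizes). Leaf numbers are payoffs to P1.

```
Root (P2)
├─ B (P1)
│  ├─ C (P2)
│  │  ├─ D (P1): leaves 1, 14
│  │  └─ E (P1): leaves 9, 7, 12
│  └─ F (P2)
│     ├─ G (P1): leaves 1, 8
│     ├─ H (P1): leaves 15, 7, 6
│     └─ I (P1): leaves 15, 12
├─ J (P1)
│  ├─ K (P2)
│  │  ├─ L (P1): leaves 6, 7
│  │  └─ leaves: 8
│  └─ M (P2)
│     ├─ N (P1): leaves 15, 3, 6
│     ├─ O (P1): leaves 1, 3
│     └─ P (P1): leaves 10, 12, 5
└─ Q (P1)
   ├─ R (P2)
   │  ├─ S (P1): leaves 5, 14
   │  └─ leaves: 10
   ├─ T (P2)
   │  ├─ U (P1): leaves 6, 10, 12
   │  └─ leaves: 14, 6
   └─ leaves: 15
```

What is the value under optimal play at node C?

D: max(1, 14) = 14
E: max(9, 7, 12) = 12
C: min(14, 12) = 12

12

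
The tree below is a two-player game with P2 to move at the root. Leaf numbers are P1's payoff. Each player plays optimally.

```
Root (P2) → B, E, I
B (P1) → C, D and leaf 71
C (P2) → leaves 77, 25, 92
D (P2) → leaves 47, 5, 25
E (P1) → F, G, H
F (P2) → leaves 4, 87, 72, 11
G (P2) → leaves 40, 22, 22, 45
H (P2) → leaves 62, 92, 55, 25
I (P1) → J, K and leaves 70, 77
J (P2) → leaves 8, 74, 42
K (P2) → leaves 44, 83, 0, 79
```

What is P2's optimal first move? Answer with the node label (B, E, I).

E

C (P2): min(77, 25, 92) = 25
D (P2): min(47, 5, 25) = 5
B (P1): max(25, 5, 71) = 71
F (P2): min(4, 87, 72, 11) = 4
G (P2): min(40, 22, 22, 45) = 22
H (P2): min(62, 92, 55, 25) = 25
E (P1): max(4, 22, 25) = 25
J (P2): min(8, 74, 42) = 8
K (P2): min(44, 83, 0, 79) = 0
I (P1): max(8, 0, 70, 77) = 77
Root (P2): min(71, 25, 77) = 25
P2 picks the child with the lowest value: E (value 25).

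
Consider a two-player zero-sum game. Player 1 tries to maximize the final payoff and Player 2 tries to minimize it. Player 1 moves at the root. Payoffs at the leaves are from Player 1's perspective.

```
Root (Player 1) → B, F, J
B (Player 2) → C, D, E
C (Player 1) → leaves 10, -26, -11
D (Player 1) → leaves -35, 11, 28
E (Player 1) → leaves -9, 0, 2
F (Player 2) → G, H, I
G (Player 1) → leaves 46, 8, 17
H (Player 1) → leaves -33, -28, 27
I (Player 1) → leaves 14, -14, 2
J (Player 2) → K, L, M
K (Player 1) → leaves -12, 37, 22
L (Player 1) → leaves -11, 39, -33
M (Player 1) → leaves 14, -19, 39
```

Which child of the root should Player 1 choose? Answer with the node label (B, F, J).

J

C (Player 1): max(10, -26, -11) = 10
D (Player 1): max(-35, 11, 28) = 28
E (Player 1): max(-9, 0, 2) = 2
B (Player 2): min(10, 28, 2) = 2
G (Player 1): max(46, 8, 17) = 46
H (Player 1): max(-33, -28, 27) = 27
I (Player 1): max(14, -14, 2) = 14
F (Player 2): min(46, 27, 14) = 14
K (Player 1): max(-12, 37, 22) = 37
L (Player 1): max(-11, 39, -33) = 39
M (Player 1): max(14, -19, 39) = 39
J (Player 2): min(37, 39, 39) = 37
Root (Player 1): max(2, 14, 37) = 37
Player 1 picks the child with the highest value: J (value 37).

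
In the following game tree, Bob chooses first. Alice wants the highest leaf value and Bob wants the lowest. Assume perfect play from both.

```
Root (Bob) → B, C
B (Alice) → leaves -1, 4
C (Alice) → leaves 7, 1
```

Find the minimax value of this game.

4

B (Alice): max(-1, 4) = 4
C (Alice): max(7, 1) = 7
Root (Bob): min(4, 7) = 4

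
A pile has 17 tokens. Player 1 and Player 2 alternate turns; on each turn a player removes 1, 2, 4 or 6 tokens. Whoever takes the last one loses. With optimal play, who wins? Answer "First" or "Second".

Compute winning (W) and losing (L) positions by backward induction:
i:   0  1  2  3  4  5  6  7  8  9 10 11 12 13 14 15 16 17
     W  L  W  W  L  W  W  W  W  L  W  W  L  W  W  W  W  L
Position 17 is L, so the second player wins.

Second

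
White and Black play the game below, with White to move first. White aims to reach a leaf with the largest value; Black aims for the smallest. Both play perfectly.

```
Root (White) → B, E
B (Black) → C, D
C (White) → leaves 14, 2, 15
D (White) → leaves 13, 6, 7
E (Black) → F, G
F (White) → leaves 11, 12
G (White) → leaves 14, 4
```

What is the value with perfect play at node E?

12

F: max(11, 12) = 12
G: max(14, 4) = 14
E: min(12, 14) = 12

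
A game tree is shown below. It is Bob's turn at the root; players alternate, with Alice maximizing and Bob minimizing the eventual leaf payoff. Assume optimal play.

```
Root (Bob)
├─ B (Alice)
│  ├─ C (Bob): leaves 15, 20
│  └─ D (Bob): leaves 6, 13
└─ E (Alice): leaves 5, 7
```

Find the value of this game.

7

C (Bob): min(15, 20) = 15
D (Bob): min(6, 13) = 6
B (Alice): max(15, 6) = 15
E (Alice): max(5, 7) = 7
Root (Bob): min(15, 7) = 7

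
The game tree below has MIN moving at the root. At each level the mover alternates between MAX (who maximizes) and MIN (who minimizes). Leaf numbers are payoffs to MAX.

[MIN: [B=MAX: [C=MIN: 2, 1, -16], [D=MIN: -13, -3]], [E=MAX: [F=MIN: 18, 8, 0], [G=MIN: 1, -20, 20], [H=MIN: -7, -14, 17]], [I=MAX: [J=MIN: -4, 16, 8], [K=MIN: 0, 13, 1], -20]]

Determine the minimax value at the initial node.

-13

C (MIN): min(2, 1, -16) = -16
D (MIN): min(-13, -3) = -13
B (MAX): max(-16, -13) = -13
F (MIN): min(18, 8, 0) = 0
G (MIN): min(1, -20, 20) = -20
H (MIN): min(-7, -14, 17) = -14
E (MAX): max(0, -20, -14) = 0
J (MIN): min(-4, 16, 8) = -4
K (MIN): min(0, 13, 1) = 0
I (MAX): max(-4, 0, -20) = 0
Root (MIN): min(-13, 0, 0) = -13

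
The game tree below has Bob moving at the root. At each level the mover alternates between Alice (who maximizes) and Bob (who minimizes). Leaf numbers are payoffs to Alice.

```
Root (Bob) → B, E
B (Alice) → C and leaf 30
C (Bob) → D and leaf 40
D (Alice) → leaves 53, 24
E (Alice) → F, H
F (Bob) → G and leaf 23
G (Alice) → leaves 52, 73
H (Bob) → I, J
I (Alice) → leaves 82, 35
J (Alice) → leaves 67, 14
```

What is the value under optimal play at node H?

I: max(82, 35) = 82
J: max(67, 14) = 67
H: min(82, 67) = 67

67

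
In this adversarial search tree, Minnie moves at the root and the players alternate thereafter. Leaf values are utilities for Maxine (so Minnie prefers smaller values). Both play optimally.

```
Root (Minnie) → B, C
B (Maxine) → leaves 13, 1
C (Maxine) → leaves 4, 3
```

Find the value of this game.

4

B (Maxine): max(13, 1) = 13
C (Maxine): max(4, 3) = 4
Root (Minnie): min(13, 4) = 4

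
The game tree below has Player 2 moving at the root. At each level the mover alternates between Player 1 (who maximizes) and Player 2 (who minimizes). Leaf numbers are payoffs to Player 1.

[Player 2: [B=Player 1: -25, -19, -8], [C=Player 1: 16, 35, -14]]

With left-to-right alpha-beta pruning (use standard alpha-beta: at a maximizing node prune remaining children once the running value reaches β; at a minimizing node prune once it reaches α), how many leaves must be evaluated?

4

B [α=-∞,β=+∞]: v=-8
C [α=-∞,β=-8]: v=16 after child 1 ≥ β → β-cutoff, skip 2
Root [α=-∞,β=+∞]: v=-8
Leaves evaluated: 4 of 6.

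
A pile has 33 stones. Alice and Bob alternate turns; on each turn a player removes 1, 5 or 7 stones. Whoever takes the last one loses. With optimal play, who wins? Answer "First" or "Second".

Second

i:   0  1  2  3  4  5  6  7  8  9 10 11 12 13 14 15 16 17 18 19 20 21 22 23 24 25 26 27 28 29 30 31 32 33
     W  L  W  L  W  L  W  L  W  L  W  L  W  L  W  L  W  L  W  L  W  L  W  L  W  L  W  L  W  L  W  L  W  L
Position 33 is L, so the second player wins.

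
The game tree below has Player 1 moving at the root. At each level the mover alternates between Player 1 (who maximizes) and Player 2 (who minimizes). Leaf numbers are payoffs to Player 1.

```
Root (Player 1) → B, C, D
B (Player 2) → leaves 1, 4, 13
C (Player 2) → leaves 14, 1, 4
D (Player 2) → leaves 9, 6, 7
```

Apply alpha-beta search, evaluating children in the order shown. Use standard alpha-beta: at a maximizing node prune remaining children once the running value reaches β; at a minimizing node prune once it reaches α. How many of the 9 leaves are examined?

8

B [α=-∞,β=+∞]: v=1
C [α=1,β=+∞]: v=1 after child 2 ≤ α → α-cutoff, skip 1
D [α=1,β=+∞]: v=6
Root [α=-∞,β=+∞]: v=6
Leaves evaluated: 8 of 9.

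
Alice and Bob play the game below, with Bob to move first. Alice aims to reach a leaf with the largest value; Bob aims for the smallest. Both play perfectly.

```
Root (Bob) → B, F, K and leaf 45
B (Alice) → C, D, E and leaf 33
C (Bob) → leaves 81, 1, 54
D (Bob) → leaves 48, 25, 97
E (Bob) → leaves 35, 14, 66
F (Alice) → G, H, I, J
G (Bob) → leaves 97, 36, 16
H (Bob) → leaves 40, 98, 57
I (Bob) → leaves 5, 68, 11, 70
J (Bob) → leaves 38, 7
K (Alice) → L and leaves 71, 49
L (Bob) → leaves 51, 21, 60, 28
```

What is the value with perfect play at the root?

C (Bob): min(81, 1, 54) = 1
D (Bob): min(48, 25, 97) = 25
E (Bob): min(35, 14, 66) = 14
B (Alice): max(1, 25, 14, 33) = 33
G (Bob): min(97, 36, 16) = 16
H (Bob): min(40, 98, 57) = 40
I (Bob): min(5, 68, 11, 70) = 5
J (Bob): min(38, 7) = 7
F (Alice): max(16, 40, 5, 7) = 40
L (Bob): min(51, 21, 60, 28) = 21
K (Alice): max(21, 71, 49) = 71
Root (Bob): min(33, 40, 71, 45) = 33

33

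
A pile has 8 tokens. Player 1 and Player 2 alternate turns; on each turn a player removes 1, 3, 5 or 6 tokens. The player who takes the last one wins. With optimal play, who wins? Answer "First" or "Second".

First

Compute winning (W) and losing (L) positions by backward induction:
i:   0  1  2  3  4  5  6  7  8
     L  W  L  W  L  W  W  W  W
Position 8 is W, so the first player wins.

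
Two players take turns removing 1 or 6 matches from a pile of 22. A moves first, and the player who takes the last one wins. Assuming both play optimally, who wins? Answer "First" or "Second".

First

Compute winning (W) and losing (L) positions by backward induction:
i:   0  1  2  3  4  5  6  7  8  9 10 11 12 13 14 15 16 17 18 19 20 21 22
     L  W  L  W  L  W  W  L  W  L  W  L  W  W  L  W  L  W  L  W  W  L  W
Position 22 is W, so the first player wins.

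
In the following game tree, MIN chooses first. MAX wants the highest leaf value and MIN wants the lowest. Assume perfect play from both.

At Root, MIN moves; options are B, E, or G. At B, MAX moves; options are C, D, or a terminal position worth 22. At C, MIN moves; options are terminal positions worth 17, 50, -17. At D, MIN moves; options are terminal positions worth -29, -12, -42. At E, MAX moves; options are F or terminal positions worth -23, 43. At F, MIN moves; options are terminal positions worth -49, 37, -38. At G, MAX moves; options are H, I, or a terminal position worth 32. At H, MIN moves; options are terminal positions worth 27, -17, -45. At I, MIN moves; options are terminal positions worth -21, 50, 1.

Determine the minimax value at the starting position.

C (MIN): min(17, 50, -17) = -17
D (MIN): min(-29, -12, -42) = -42
B (MAX): max(-17, -42, 22) = 22
F (MIN): min(-49, 37, -38) = -49
E (MAX): max(-49, -23, 43) = 43
H (MIN): min(27, -17, -45) = -45
I (MIN): min(-21, 50, 1) = -21
G (MAX): max(-45, -21, 32) = 32
Root (MIN): min(22, 43, 32) = 22

22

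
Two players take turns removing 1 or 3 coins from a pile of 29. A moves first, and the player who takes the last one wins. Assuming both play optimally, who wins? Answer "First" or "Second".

Positions where the player to move wins (W) vs loses (L):
i:   0  1  2  3  4  5  6  7  8  9 10 11 12 13 14 15 16 17 18 19 20 21 22 23 24 25 26 27 28 29
     L  W  L  W  L  W  L  W  L  W  L  W  L  W  L  W  L  W  L  W  L  W  L  W  L  W  L  W  L  W
Position 29 is W, so the first player wins.

First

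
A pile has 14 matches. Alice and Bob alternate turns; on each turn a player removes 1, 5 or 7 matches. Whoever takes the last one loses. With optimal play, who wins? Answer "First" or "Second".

First

Positions where the player to move wins (W) vs loses (L):
i:   0  1  2  3  4  5  6  7  8  9 10 11 12 13 14
     W  L  W  L  W  L  W  L  W  L  W  L  W  L  W
Position 14 is W, so the first player wins.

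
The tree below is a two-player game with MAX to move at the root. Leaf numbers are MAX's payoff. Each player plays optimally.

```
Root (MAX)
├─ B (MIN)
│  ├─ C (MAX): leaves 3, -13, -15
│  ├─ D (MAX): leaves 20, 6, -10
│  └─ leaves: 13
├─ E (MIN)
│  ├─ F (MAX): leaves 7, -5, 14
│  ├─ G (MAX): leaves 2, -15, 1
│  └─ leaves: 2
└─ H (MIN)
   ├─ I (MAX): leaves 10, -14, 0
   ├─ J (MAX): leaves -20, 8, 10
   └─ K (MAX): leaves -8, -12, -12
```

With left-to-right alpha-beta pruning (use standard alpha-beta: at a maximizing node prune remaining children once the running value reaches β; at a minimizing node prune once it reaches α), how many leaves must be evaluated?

20

C [α=-∞,β=+∞]: v=3
D [α=-∞,β=3]: v=20 after child 1 ≥ β → β-cutoff, skip 2
B [α=-∞,β=+∞]: v=3
F [α=3,β=+∞]: v=14
G [α=3,β=14]: v=2
E [α=3,β=+∞]: v=2 after child 2 ≤ α → α-cutoff, skip 1
I [α=3,β=+∞]: v=10
J [α=3,β=10]: v=10
K [α=3,β=10]: v=-8
H [α=3,β=+∞]: v=-8
Root [α=-∞,β=+∞]: v=3
Leaves evaluated: 20 of 23.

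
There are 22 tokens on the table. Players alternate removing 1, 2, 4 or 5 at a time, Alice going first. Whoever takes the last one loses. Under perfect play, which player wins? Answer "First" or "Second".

i:   0  1  2  3  4  5  6  7  8  9 10 11 12 13 14 15 16 17 18 19 20 21 22
     W  L  W  W  L  W  W  L  W  W  L  W  W  L  W  W  L  W  W  L  W  W  L
Position 22 is L, so the second player wins.

Second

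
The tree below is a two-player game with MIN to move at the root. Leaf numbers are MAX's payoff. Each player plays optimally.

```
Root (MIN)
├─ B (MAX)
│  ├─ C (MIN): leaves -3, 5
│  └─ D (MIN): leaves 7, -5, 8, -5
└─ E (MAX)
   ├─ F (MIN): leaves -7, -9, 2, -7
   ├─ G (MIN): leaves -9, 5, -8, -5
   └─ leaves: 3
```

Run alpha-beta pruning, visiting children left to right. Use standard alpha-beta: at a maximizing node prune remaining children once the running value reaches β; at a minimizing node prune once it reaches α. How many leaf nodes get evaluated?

10

C [α=-∞,β=+∞]: v=-3
D [α=-3,β=+∞]: v=-5 after child 2 ≤ α → α-cutoff, skip 2
B [α=-∞,β=+∞]: v=-3
F [α=-∞,β=-3]: v=-9
G [α=-9,β=-3]: v=-9 after child 1 ≤ α → α-cutoff, skip 3
E [α=-∞,β=-3]: v=3
Root [α=-∞,β=+∞]: v=-3
Leaves evaluated: 10 of 15.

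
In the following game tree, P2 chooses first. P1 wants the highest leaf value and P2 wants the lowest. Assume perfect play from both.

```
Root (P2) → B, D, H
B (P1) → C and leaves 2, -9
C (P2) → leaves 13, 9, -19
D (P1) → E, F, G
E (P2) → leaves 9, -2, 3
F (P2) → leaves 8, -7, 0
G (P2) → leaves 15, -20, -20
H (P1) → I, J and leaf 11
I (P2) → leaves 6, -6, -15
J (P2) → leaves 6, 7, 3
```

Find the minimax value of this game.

-2

C (P2): min(13, 9, -19) = -19
B (P1): max(-19, 2, -9) = 2
E (P2): min(9, -2, 3) = -2
F (P2): min(8, -7, 0) = -7
G (P2): min(15, -20, -20) = -20
D (P1): max(-2, -7, -20) = -2
I (P2): min(6, -6, -15) = -15
J (P2): min(6, 7, 3) = 3
H (P1): max(-15, 3, 11) = 11
Root (P2): min(2, -2, 11) = -2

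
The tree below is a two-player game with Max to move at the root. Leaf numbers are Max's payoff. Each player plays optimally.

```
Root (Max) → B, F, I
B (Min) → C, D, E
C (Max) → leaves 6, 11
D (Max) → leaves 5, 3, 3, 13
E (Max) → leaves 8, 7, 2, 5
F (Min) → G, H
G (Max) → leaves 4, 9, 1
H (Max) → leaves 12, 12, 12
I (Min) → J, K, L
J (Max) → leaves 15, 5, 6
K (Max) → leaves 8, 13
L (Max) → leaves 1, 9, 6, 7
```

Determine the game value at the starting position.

C (Max): max(6, 11) = 11
D (Max): max(5, 3, 3, 13) = 13
E (Max): max(8, 7, 2, 5) = 8
B (Min): min(11, 13, 8) = 8
G (Max): max(4, 9, 1) = 9
H (Max): max(12, 12, 12) = 12
F (Min): min(9, 12) = 9
J (Max): max(15, 5, 6) = 15
K (Max): max(8, 13) = 13
L (Max): max(1, 9, 6, 7) = 9
I (Min): min(15, 13, 9) = 9
Root (Max): max(8, 9, 9) = 9

9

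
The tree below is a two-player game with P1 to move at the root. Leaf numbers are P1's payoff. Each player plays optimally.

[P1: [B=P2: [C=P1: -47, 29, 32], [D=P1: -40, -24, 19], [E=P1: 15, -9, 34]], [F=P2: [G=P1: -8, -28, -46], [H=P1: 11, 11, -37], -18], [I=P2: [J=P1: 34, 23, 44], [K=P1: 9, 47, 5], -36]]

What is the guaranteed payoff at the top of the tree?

C (P1): max(-47, 29, 32) = 32
D (P1): max(-40, -24, 19) = 19
E (P1): max(15, -9, 34) = 34
B (P2): min(32, 19, 34) = 19
G (P1): max(-8, -28, -46) = -8
H (P1): max(11, 11, -37) = 11
F (P2): min(-8, 11, -18) = -18
J (P1): max(34, 23, 44) = 44
K (P1): max(9, 47, 5) = 47
I (P2): min(44, 47, -36) = -36
Root (P1): max(19, -18, -36) = 19

19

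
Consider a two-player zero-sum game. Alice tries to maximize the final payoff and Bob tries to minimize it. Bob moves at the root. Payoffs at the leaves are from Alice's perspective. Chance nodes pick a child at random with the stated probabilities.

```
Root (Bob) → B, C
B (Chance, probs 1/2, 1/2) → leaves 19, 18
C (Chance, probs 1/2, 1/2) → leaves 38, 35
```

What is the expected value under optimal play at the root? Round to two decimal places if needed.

B (Chance): 1/2·19 + 1/2·18 = 18.5
C (Chance): 1/2·38 + 1/2·35 = 36.5
Root (Bob): min(18.5, 36.5) = 18.5

18.5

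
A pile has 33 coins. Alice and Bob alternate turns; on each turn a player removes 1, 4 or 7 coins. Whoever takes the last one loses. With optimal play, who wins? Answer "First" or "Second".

Second

Compute winning (W) and losing (L) positions by backward induction:
i:   0  1  2  3  4  5  6  7  8  9 10 11 12 13 14 15 16 17 18 19 20 21 22 23 24 25 26 27 28 29 30 31 32 33
     W  L  W  L  W  W  L  W  W  L  W  L  W  W  L  W  W  L  W  L  W  W  L  W  W  L  W  L  W  W  L  W  W  L
Position 33 is L, so the second player wins.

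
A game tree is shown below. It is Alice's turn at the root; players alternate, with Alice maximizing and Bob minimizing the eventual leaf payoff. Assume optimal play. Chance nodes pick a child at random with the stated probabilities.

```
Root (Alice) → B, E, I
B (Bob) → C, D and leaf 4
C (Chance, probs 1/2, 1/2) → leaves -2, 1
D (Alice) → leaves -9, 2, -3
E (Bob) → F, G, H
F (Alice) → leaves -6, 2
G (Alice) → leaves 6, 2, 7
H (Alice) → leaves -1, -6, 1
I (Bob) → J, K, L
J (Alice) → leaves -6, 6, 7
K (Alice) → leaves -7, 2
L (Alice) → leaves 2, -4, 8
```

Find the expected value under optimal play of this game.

C (Chance): 1/2·-2 + 1/2·1 = -0.5
D (Alice): max(-9, 2, -3) = 2
B (Bob): min(-0.5, 2, 4) = -0.5
F (Alice): max(-6, 2) = 2
G (Alice): max(6, 2, 7) = 7
H (Alice): max(-1, -6, 1) = 1
E (Bob): min(2, 7, 1) = 1
J (Alice): max(-6, 6, 7) = 7
K (Alice): max(-7, 2) = 2
L (Alice): max(2, -4, 8) = 8
I (Bob): min(7, 2, 8) = 2
Root (Alice): max(-0.5, 1, 2) = 2

2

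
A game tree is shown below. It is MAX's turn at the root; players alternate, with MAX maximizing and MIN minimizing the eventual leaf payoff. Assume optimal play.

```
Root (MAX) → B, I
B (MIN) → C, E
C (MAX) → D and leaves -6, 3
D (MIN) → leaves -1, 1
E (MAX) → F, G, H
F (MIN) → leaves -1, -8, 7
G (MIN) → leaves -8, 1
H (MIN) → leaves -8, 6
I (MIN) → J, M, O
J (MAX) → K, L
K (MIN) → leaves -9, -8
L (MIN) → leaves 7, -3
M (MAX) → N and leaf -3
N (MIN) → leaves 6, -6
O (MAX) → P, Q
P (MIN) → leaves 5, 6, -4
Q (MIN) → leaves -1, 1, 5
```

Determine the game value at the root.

-3

D (MIN): min(-1, 1) = -1
C (MAX): max(-1, -6, 3) = 3
F (MIN): min(-1, -8, 7) = -8
G (MIN): min(-8, 1) = -8
H (MIN): min(-8, 6) = -8
E (MAX): max(-8, -8, -8) = -8
B (MIN): min(3, -8) = -8
K (MIN): min(-9, -8) = -9
L (MIN): min(7, -3) = -3
J (MAX): max(-9, -3) = -3
N (MIN): min(6, -6) = -6
M (MAX): max(-6, -3) = -3
P (MIN): min(5, 6, -4) = -4
Q (MIN): min(-1, 1, 5) = -1
O (MAX): max(-4, -1) = -1
I (MIN): min(-3, -3, -1) = -3
Root (MAX): max(-8, -3) = -3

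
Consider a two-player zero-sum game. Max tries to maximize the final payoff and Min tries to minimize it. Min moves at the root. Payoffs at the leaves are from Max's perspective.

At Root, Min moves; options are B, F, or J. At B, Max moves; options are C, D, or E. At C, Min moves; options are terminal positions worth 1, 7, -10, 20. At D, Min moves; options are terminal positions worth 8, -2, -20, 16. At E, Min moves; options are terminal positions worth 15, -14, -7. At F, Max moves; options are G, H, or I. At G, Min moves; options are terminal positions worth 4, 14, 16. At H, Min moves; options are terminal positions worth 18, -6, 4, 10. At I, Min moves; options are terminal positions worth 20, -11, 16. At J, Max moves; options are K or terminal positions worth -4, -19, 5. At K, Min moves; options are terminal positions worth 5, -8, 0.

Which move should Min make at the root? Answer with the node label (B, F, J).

C (Min): min(1, 7, -10, 20) = -10
D (Min): min(8, -2, -20, 16) = -20
E (Min): min(15, -14, -7) = -14
B (Max): max(-10, -20, -14) = -10
G (Min): min(4, 14, 16) = 4
H (Min): min(18, -6, 4, 10) = -6
I (Min): min(20, -11, 16) = -11
F (Max): max(4, -6, -11) = 4
K (Min): min(5, -8, 0) = -8
J (Max): max(-8, -4, -19, 5) = 5
Root (Min): min(-10, 4, 5) = -10
Min picks the child with the lowest value: B (value -10).

B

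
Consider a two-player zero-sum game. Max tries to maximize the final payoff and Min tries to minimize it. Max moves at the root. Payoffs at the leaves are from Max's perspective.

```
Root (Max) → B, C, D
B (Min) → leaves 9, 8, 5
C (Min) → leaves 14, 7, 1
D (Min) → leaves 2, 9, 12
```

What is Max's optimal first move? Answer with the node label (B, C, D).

B

B (Min): min(9, 8, 5) = 5
C (Min): min(14, 7, 1) = 1
D (Min): min(2, 9, 12) = 2
Root (Max): max(5, 1, 2) = 5
Max picks the child with the highest value: B (value 5).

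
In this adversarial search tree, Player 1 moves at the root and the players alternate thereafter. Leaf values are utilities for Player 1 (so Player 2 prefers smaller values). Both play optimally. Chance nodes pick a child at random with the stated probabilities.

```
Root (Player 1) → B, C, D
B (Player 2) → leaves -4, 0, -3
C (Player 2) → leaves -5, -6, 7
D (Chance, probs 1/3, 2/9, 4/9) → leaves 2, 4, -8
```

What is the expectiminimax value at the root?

-2

B (Player 2): min(-4, 0, -3) = -4
C (Player 2): min(-5, -6, 7) = -6
D (Chance): 1/3·2 + 2/9·4 + 4/9·-8 = -2
Root (Player 1): max(-4, -6, -2) = -2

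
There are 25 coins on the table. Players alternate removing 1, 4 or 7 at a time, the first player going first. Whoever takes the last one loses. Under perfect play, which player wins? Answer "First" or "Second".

i:   0  1  2  3  4  5  6  7  8  9 10 11 12 13 14 15 16 17 18 19 20 21 22 23 24 25
     W  L  W  L  W  W  L  W  W  L  W  L  W  W  L  W  W  L  W  L  W  W  L  W  W  L
Position 25 is L, so the second player wins.

Second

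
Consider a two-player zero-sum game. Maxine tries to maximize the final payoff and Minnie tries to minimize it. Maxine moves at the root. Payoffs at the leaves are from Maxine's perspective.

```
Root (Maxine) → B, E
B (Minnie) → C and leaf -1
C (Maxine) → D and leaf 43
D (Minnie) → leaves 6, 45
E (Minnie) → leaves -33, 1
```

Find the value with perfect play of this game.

D (Minnie): min(6, 45) = 6
C (Maxine): max(6, 43) = 43
B (Minnie): min(43, -1) = -1
E (Minnie): min(-33, 1) = -33
Root (Maxine): max(-1, -33) = -1

-1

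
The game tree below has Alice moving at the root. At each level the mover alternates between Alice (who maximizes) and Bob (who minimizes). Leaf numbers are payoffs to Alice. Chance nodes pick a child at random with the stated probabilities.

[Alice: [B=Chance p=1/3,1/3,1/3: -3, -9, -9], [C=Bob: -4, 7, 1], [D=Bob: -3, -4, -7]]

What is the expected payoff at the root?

B (Chance): 1/3·-3 + 1/3·-9 + 1/3·-9 = -7
C (Bob): min(-4, 7, 1) = -4
D (Bob): min(-3, -4, -7) = -7
Root (Alice): max(-7, -4, -7) = -4

-4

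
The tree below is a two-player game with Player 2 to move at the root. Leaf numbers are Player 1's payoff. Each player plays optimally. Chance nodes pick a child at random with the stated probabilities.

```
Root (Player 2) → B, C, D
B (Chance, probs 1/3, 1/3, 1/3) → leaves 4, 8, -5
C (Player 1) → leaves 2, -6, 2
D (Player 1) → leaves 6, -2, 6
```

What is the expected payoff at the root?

B (Chance): 1/3·4 + 1/3·8 + 1/3·-5 = 2.33
C (Player 1): max(2, -6, 2) = 2
D (Player 1): max(6, -2, 6) = 6
Root (Player 2): min(2.33, 2, 6) = 2

2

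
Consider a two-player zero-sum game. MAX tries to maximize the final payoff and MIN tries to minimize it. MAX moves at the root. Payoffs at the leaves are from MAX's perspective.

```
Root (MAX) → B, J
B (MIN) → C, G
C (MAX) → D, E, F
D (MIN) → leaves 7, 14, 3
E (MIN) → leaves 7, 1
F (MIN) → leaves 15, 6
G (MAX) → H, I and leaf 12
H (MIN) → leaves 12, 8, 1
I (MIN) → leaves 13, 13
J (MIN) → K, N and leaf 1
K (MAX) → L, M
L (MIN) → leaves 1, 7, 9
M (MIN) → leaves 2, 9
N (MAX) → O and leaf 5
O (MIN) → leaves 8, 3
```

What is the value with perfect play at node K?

2

L: min(1, 7, 9) = 1
M: min(2, 9) = 2
K: max(1, 2) = 2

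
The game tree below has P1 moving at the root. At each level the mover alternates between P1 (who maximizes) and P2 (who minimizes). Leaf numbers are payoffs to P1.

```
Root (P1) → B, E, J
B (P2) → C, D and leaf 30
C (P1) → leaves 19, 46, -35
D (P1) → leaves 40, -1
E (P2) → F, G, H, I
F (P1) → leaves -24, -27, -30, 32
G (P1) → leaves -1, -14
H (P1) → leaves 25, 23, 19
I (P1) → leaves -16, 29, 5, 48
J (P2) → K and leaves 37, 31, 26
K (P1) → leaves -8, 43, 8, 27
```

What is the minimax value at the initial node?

C (P1): max(19, 46, -35) = 46
D (P1): max(40, -1) = 40
B (P2): min(46, 40, 30) = 30
F (P1): max(-24, -27, -30, 32) = 32
G (P1): max(-1, -14) = -1
H (P1): max(25, 23, 19) = 25
I (P1): max(-16, 29, 5, 48) = 48
E (P2): min(32, -1, 25, 48) = -1
K (P1): max(-8, 43, 8, 27) = 43
J (P2): min(43, 37, 31, 26) = 26
Root (P1): max(30, -1, 26) = 30

30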